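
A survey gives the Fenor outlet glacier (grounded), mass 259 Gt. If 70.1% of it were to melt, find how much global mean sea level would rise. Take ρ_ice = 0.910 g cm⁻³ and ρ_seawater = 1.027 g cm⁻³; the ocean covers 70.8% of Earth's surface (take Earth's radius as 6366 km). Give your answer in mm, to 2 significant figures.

Fenor: 0.701 × 259 Gt = 1.816×10^14 kg; dividing by ρ_w = 1.027 g cm⁻³ = 1027 kg m⁻³ gives 1.768×10^11 m³ of water.
Spread over 3.61×10^14 m² of ocean, Δh = 1.768×10^11 / 3.61×10^14 = 4.90×10^-4 m = 0.49 mm.

≈ 0.49 mm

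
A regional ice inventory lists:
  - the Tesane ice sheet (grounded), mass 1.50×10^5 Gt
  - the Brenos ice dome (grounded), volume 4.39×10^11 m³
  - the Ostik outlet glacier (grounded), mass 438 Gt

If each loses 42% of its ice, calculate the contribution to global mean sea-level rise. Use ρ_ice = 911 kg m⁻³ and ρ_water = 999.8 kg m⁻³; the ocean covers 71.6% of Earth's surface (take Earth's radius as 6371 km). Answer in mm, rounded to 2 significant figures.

Tesane: 0.42 × 1.50×10^5 Gt = 6.300×10^16 kg; dividing by ρ_w = 999.8 kg m⁻³ gives 6.301×10^13 m³ of water.
Brenos: 0.42 × 4.39×10^11 m³ × (911/999.8) = 1.680×10^11 m³ of water.
Ostik: 0.42 × 438 Gt = 1.840×10^14 kg; dividing by ρ_w = 999.8 kg m⁻³ gives 1.840×10^11 m³ of water.
Total added water ≈ 6.336×10^13 m³ over 3.65×10^14 m² → Δh = 0.174 m = 170 mm.

≈ 170 mm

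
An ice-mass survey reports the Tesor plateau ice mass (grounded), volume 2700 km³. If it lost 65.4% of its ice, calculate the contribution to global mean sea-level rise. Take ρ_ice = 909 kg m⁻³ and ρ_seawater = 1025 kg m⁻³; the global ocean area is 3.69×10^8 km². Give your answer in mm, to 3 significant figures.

≈ 4.24 mm

Tesor: 0.654 × 2700 km³ × (909/1025) = 1566 km³ of water.
Spread over 3.69×10^14 m² of ocean, Δh = 1.566×10^12 / 3.69×10^14 = 4.24×10^-3 m = 4.24 mm.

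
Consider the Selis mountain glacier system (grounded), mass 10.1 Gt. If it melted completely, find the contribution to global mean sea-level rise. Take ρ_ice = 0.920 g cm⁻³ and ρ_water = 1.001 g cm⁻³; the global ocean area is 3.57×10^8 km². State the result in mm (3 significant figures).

≈ 0.0283 mm

Selis: 10.1 Gt = 1.010×10^13 kg; dividing by ρ_w = 1.001 g cm⁻³ = 1001 kg m⁻³ gives 1.009×10^10 m³ of water.
Spread over 3.57×10^14 m² of ocean, Δh = 1.009×10^10 / 3.57×10^14 = 2.83×10^-5 m = 0.0283 mm.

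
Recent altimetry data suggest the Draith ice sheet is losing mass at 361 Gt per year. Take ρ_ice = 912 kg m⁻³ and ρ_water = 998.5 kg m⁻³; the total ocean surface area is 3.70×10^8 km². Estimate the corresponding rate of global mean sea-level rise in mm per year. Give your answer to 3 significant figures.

ρ_w = 998.5 kg m⁻³. Annual water volume added = 361 Gt / ρ_w = 3.610×10^14 kg / 998.5 kg m⁻³ = 3.615×10^11 m³.
Δh per year = 3.615×10^11 / 3.70×10^14 = 9.77×10^-4 m = 0.977 mm.

≈ 0.977 mm/yr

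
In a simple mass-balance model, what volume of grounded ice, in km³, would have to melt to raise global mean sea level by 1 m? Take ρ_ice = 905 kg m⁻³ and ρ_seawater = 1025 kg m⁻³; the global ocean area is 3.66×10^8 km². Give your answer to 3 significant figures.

Required water volume = Δh × A = 1 m × 3.66×10^14 m² = 3.660×10^14 m³ = 3.660×10^5 km³.
Ice volume = water volume × ρ_w/ρ_ice = 3.660×10^5 × 1025/905 = 4.15×10^5 km³.

≈ 4.15×10^5 km³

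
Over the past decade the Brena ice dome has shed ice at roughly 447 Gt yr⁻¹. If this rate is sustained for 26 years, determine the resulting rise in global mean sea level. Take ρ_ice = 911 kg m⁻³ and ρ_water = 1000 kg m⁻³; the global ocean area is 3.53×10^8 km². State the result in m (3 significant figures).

≈ 0.0329 m

Total mass lost = 447 Gt/yr × 26 yr = 1.162×10^4 Gt = 1.162×10^16 kg.
ρ_w = 1000 kg m⁻³, so water volume = 1.162×10^16 / 1000 = 1.162×10^13 m³.
Δh = 1.162×10^13 / 3.53×10^14 = 0.0329 m.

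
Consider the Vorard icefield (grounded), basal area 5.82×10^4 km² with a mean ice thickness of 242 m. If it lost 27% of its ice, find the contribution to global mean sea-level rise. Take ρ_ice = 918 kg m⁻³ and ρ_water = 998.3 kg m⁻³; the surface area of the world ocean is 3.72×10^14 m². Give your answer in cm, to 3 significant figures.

Vorard: ice volume = 5.82×10^4 km² × 242 m = 1.408×10^4 km³; 0.27 × 1.408×10^4 × (918/998.3) = 3497 km³ of water.
Spread over 3.72×10^14 m² of ocean, Δh = 3.497×10^12 / 3.72×10^14 = 9.40×10^-3 m = 0.940 cm.

≈ 0.940 cm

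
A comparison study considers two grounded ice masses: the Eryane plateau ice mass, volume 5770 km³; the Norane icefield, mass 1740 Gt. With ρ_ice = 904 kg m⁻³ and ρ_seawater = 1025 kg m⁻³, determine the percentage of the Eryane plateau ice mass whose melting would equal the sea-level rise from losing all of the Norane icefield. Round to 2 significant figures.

Equal sea-level rise means equal mass of meltwater, i.e. equal mass of ice lost.
Ice mass of Norane: 1.740×10^15 kg; ice mass of Eryane: 5.216×10^15 kg.
Fraction required = 1.740×10^15 / 5.216×10^15 = 0.334 → 33 %.

≈ 33 %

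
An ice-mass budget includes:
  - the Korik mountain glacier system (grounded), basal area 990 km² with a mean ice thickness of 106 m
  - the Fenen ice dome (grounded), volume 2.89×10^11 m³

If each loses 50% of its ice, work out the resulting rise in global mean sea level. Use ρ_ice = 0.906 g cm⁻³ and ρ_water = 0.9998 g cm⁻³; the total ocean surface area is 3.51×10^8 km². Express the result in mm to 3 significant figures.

Korik: ice volume = 990 km² × 106 m = 104.9 km³; 0.5 × 104.9 × (906/999.8) = 47.55 km³ of water.
Fenen: 0.5 × 2.89×10^11 m³ × (906/999.8) = 1.309×10^11 m³ of water.
Total added water ≈ 1.785×10^11 m³ over 3.51×10^14 m² → Δh = 5.09×10^-4 m = 0.509 mm.

≈ 0.509 mm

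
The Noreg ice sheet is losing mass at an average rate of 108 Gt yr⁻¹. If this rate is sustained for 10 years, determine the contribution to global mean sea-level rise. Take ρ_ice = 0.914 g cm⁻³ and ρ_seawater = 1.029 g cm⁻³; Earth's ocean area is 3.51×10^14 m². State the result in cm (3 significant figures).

Total mass lost = 108 Gt/yr × 10 yr = 1080 Gt = 1.080×10^15 kg.
ρ_w = 1.029 g cm⁻³ = 1029 kg m⁻³, so water volume = 1.080×10^15 / 1029 = 1.050×10^12 m³.
Δh = 1.050×10^12 / 3.51×10^14 = 2.99×10^-3 m = 0.299 cm.

≈ 0.299 cm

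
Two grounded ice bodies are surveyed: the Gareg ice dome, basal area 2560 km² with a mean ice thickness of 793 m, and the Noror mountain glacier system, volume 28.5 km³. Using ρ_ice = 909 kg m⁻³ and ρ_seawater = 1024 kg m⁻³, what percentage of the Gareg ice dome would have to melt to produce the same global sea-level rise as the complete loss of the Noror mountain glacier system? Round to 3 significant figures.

Equal sea-level rise means equal mass of meltwater, i.e. equal mass of ice lost.
Ice mass of Noror: 2.591×10^13 kg; ice mass of Gareg: 1.845×10^15 kg.
Fraction required = 2.591×10^13 / 1.845×10^15 = 0.0140 → 1.40 %.

≈ 1.40 %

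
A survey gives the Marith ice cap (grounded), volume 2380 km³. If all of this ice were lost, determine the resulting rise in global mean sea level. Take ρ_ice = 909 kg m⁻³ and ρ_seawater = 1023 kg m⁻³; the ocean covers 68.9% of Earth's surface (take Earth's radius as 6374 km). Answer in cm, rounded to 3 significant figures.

Marith: 2380 km³ × (909/1023) = 2115 km³ of water.
Spread over 3.52×10^14 m² of ocean, Δh = 2.115×10^12 / 3.52×10^14 = 6.01×10^-3 m = 0.601 cm.

≈ 0.601 cm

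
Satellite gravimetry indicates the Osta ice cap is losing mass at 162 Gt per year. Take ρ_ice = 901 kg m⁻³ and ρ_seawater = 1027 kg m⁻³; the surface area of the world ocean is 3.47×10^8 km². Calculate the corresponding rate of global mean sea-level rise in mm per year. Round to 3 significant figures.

≈ 0.455 mm/yr

ρ_w = 1027 kg m⁻³. Annual water volume added = 162 Gt / ρ_w = 1.620×10^14 kg / 1027 kg m⁻³ = 1.577×10^11 m³.
Δh per year = 1.577×10^11 / 3.47×10^14 = 4.55×10^-4 m = 0.455 mm.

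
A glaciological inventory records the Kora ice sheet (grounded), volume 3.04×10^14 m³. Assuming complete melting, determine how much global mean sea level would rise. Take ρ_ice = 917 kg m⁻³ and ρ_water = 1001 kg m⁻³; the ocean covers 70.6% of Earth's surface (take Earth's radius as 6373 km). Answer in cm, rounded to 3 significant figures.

≈ 77.3 cm

Kora: 3.04×10^14 m³ × (917/1001) = 2.785×10^14 m³ of water.
Spread over 3.60×10^14 m² of ocean, Δh = 2.785×10^14 / 3.60×10^14 = 0.773 m = 77.3 cm.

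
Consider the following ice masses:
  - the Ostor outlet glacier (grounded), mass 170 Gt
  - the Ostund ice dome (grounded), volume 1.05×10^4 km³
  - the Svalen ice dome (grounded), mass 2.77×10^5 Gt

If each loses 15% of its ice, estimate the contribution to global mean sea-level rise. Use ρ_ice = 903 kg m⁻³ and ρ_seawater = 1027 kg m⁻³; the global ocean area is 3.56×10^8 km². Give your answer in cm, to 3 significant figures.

Ostor: 0.15 × 170 Gt = 2.550×10^13 kg; dividing by ρ_w = 1027 kg m⁻³ gives 2.483×10^10 m³ of water.
Ostund: 0.15 × 1.05×10^4 km³ × (903/1027) = 1385 km³ of water.
Svalen: 0.15 × 2.77×10^5 Gt = 4.155×10^16 kg; dividing by ρ_w = 1027 kg m⁻³ gives 4.046×10^13 m³ of water.
Total added water ≈ 4.187×10^13 m³ over 3.56×10^14 m² → Δh = 0.118 m = 11.8 cm.

≈ 11.8 cm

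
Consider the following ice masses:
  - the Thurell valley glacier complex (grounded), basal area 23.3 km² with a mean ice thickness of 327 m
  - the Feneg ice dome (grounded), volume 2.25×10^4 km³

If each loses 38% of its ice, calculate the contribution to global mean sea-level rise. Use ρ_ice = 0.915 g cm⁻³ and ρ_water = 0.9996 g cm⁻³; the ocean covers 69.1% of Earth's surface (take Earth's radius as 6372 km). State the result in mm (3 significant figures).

Thurell: ice volume = 23.3 km² × 327 m = 7.619 km³; 0.38 × 7.619 × (915/999.6) = 2.650 km³ of water.
Feneg: 0.38 × 2.25×10^4 km³ × (915/999.6) = 7826 km³ of water.
Total added water ≈ 7.829×10^12 m³ over 3.53×10^14 m² → Δh = 0.0222 m = 22.2 mm.

≈ 22.2 mm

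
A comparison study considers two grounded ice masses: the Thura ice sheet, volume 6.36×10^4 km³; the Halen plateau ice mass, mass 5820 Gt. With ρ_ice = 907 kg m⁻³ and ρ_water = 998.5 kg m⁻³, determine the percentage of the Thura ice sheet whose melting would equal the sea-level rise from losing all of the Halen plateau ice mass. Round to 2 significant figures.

Equal sea-level rise means equal mass of meltwater, i.e. equal mass of ice lost.
Ice mass of Halen: 5.820×10^15 kg; ice mass of Thura: 5.769×10^16 kg.
Fraction required = 5.820×10^15 / 5.769×10^16 = 0.101 → 10 %.

≈ 10 %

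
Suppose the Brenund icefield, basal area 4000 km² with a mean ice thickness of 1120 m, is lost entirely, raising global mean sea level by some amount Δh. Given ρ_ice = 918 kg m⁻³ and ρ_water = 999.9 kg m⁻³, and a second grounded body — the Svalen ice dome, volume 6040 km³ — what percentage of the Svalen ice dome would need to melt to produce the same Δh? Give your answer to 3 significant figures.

≈ 74.2 %

Equal sea-level rise means equal mass of meltwater, i.e. equal mass of ice lost.
Ice mass of Brenund: 4.113×10^15 kg; ice mass of Svalen: 5.545×10^15 kg.
Fraction required = 4.113×10^15 / 5.545×10^15 = 0.742 → 74.2 %.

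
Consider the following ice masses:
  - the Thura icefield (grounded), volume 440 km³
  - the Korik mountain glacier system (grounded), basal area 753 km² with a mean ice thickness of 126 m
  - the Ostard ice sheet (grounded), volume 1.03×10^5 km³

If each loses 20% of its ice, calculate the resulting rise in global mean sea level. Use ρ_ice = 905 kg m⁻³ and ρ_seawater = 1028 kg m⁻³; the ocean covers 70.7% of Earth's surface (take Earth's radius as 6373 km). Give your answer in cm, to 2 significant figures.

Thura: 0.2 × 440 km³ × (905/1028) = 77.47 km³ of water.
Korik: ice volume = 753 km² × 126 m = 94.88 km³; 0.2 × 94.88 × (905/1028) = 16.71 km³ of water.
Ostard: 0.2 × 1.03×10^5 km³ × (905/1028) = 1.814×10^4 km³ of water.
Total added water ≈ 1.823×10^13 m³ over 3.61×10^14 m² → Δh = 0.0505 m = 5.1 cm.

≈ 5.1 cm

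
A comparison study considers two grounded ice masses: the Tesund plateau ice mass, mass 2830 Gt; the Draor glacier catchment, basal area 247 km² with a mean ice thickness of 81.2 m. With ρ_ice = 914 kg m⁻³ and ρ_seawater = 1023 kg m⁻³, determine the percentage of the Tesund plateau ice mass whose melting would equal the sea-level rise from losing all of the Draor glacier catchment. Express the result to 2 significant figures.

≈ 0.65 %

Equal sea-level rise means equal mass of meltwater, i.e. equal mass of ice lost.
Ice mass of Draor: 1.833×10^13 kg; ice mass of Tesund: 2.830×10^15 kg.
Fraction required = 1.833×10^13 / 2.830×10^15 = 6.48×10^-3 → 0.65 %.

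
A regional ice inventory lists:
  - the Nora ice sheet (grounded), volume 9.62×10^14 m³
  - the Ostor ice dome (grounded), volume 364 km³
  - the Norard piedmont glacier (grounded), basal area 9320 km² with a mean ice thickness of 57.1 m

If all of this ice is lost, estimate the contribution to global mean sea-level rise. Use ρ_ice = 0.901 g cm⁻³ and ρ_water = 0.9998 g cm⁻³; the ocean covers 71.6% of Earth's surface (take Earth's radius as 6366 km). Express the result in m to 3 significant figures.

≈ 2.38 m

Nora: 9.62×10^14 m³ × (901/999.8) = 8.669×10^14 m³ of water.
Ostor: 364 km³ × (901/999.8) = 328.0 km³ of water.
Norard: ice volume = 9320 km² × 57.1 m = 532.2 km³; 532.2 × (901/999.8) = 479.6 km³ of water.
Total added water ≈ 8.677×10^14 m³ over 3.65×10^14 m² → Δh = 2.38 m.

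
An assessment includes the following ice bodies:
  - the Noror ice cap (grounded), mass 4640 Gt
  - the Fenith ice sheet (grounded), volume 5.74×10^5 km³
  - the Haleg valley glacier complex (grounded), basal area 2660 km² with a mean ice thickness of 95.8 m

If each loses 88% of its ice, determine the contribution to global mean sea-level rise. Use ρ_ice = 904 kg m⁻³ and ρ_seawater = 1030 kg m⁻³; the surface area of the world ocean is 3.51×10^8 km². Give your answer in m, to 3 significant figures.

Noror: 0.88 × 4640 Gt = 4.083×10^15 kg; dividing by ρ_w = 1030 kg m⁻³ gives 3.964×10^12 m³ of water.
Fenith: 0.88 × 5.74×10^5 km³ × (904/1030) = 4.433×10^5 km³ of water.
Haleg: ice volume = 2660 km² × 95.8 m = 254.8 km³; 0.88 × 254.8 × (904/1030) = 196.8 km³ of water.
Total added water ≈ 4.475×10^14 m³ over 3.51×10^14 m² → Δh = 1.27 m.

≈ 1.27 m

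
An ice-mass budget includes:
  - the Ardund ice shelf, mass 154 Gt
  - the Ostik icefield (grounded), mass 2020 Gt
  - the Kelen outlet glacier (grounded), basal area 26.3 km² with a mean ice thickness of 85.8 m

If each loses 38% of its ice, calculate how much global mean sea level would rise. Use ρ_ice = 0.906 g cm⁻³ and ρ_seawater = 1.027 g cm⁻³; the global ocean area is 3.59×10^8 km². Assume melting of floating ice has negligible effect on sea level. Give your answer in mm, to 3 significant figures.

≈ 2.08 mm

The Ardund ice shelf is floating and already displaces its own weight of water, so its melt adds essentially nothing to sea level.
Ostik: 0.38 × 2020 Gt = 7.676×10^14 kg; dividing by ρ_w = 1.027 g cm⁻³ = 1027 kg m⁻³ gives 7.474×10^11 m³ of water.
Kelen: ice volume = 26.3 km² × 85.8 m = 2.257 km³; 0.38 × 2.257 × (906/1027) = 0.7565 km³ of water.
Total added water ≈ 7.482×10^11 m³ over 3.59×10^14 m² → Δh = 2.08×10^-3 m = 2.08 mm.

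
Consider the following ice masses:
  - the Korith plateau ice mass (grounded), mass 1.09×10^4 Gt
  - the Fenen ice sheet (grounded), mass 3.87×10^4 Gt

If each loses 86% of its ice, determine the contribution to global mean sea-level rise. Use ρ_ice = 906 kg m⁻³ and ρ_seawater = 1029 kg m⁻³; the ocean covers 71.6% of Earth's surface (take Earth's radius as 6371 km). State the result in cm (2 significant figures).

Korith: 0.86 × 1.09×10^4 Gt = 9.374×10^15 kg; dividing by ρ_w = 1029 kg m⁻³ gives 9.110×10^12 m³ of water.
Fenen: 0.86 × 3.87×10^4 Gt = 3.328×10^16 kg; dividing by ρ_w = 1029 kg m⁻³ gives 3.234×10^13 m³ of water.
Total added water ≈ 4.145×10^13 m³ over 3.65×10^14 m² → Δh = 0.114 m = 11 cm.

≈ 11 cm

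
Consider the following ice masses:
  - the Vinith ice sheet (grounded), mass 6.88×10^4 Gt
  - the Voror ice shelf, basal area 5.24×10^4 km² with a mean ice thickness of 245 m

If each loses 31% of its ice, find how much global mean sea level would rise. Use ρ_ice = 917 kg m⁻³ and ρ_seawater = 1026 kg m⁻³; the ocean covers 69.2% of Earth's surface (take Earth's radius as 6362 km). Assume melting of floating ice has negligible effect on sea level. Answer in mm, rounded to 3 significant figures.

Vinith: 0.31 × 6.88×10^4 Gt = 2.133×10^16 kg; dividing by ρ_w = 1026 kg m⁻³ gives 2.079×10^13 m³ of water.
The Voror ice shelf is floating and already displaces its own weight of water, so its melt adds essentially nothing to sea level.
Total added water ≈ 2.079×10^13 m³ over 3.52×10^14 m² → Δh = 0.0591 m = 59.1 mm.

≈ 59.1 mm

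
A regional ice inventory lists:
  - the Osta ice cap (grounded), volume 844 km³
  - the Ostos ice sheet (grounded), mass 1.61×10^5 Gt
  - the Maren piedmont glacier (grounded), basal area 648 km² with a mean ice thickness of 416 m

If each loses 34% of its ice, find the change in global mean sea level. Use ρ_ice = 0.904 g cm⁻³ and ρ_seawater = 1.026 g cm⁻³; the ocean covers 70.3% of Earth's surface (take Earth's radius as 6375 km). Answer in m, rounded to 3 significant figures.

≈ 0.150 m

Osta: 0.34 × 844 km³ × (904/1026) = 252.8 km³ of water.
Ostos: 0.34 × 1.61×10^5 Gt = 5.474×10^16 kg; dividing by ρ_w = 1.026 g cm⁻³ = 1026 kg m⁻³ gives 5.335×10^13 m³ of water.
Maren: ice volume = 648 km² × 416 m = 269.6 km³; 0.34 × 269.6 × (904/1026) = 80.75 km³ of water.
Total added water ≈ 5.369×10^13 m³ over 3.59×10^14 m² → Δh = 0.150 m.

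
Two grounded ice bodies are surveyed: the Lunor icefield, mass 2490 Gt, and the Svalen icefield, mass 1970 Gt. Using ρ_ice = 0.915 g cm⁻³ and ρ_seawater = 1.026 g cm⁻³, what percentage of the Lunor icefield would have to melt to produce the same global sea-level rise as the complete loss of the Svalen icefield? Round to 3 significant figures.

≈ 79.1 %

Equal sea-level rise means equal mass of meltwater, i.e. equal mass of ice lost.
Ice mass of Svalen: 1.970×10^15 kg; ice mass of Lunor: 2.490×10^15 kg.
Fraction required = 1.970×10^15 / 2.490×10^15 = 0.791 → 79.1 %.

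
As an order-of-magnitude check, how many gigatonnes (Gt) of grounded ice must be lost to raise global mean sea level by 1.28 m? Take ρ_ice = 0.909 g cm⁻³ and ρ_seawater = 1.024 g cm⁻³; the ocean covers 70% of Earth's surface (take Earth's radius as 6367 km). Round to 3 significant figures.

≈ 4.67×10^5 Gt

Required water volume = Δh × A = 1.28 m × 3.57×10^14 m² = 4.564×10^14 m³.
ρ_w = 1.024 g cm⁻³ = 1024 kg m⁻³, so the mass of water = 4.564×10^14 m³ × 1024 kg m⁻³ = 4.674×10^17 kg = 4.67×10^5 Gt (and the same mass of ice, by conservation).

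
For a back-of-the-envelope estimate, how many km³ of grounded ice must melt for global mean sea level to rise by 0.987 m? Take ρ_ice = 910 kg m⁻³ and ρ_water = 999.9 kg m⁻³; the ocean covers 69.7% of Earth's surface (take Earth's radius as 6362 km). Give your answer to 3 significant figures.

Required water volume = Δh × A = 0.987 m × 3.55×10^14 m² = 3.499×10^14 m³ = 3.499×10^5 km³.
Ice volume = water volume × ρ_w/ρ_ice = 3.499×10^5 × 999.9/910 = 3.84×10^5 km³.

≈ 3.84×10^5 km³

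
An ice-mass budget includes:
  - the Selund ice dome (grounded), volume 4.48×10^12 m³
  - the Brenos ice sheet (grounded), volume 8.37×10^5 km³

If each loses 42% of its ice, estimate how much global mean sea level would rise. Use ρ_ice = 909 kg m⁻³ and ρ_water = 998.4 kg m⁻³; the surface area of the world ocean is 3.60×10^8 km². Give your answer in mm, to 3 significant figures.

Selund: 0.42 × 4.48×10^12 m³ × (909/998.4) = 1.713×10^12 m³ of water.
Brenos: 0.42 × 8.37×10^5 km³ × (909/998.4) = 3.201×10^5 km³ of water.
Total added water ≈ 3.218×10^14 m³ over 3.60×10^14 m² → Δh = 0.894 m = 894 mm.

≈ 894 mm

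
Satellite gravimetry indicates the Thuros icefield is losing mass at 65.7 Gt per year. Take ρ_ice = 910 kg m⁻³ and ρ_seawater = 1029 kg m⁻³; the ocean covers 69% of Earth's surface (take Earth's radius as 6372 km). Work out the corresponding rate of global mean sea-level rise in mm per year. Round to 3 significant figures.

≈ 0.181 mm/yr

ρ_w = 1029 kg m⁻³. Annual water volume added = 65.7 Gt / ρ_w = 6.570×10^13 kg / 1029 kg m⁻³ = 6.385×10^10 m³.
Δh per year = 6.385×10^10 / 3.52×10^14 = 1.81×10^-4 m = 0.181 mm.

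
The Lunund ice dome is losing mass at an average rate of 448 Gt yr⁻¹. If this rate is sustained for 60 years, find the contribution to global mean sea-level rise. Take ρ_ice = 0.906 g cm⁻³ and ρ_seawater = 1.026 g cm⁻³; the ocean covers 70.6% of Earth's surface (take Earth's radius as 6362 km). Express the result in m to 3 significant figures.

Total mass lost = 448 Gt/yr × 60 yr = 2.688×10^4 Gt = 2.688×10^16 kg.
ρ_w = 1.026 g cm⁻³ = 1026 kg m⁻³, so water volume = 2.688×10^16 / 1026 = 2.620×10^13 m³.
Δh = 2.620×10^13 / 3.59×10^14 = 0.0730 m.

≈ 0.0730 m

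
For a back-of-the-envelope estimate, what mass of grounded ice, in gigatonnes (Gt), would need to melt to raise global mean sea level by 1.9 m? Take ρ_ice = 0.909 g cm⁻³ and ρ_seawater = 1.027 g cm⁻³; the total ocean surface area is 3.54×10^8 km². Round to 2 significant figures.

Required water volume = Δh × A = 1.9 m × 3.54×10^14 m² = 6.726×10^14 m³.
ρ_w = 1.027 g cm⁻³ = 1027 kg m⁻³, so the mass of water = 6.726×10^14 m³ × 1027 kg m⁻³ = 6.908×10^17 kg = 6.9×10^5 Gt (and the same mass of ice, by conservation).

≈ 6.9×10^5 Gt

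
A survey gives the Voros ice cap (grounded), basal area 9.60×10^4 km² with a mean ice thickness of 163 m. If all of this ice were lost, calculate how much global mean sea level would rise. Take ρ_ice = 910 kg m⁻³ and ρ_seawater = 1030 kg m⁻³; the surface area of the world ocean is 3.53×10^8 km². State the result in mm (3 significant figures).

Voros: ice volume = 9.60×10^4 km² × 163 m = 1.565×10^4 km³; 1.565×10^4 × (910/1030) = 1.382×10^4 km³ of water.
Spread over 3.53×10^14 m² of ocean, Δh = 1.382×10^13 / 3.53×10^14 = 0.0392 m = 39.2 mm.

≈ 39.2 mm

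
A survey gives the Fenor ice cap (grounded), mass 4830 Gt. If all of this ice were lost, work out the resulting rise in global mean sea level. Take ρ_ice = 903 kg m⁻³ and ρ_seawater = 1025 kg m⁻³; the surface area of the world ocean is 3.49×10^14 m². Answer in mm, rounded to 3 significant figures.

Fenor: 4830 Gt = 4.830×10^15 kg; dividing by ρ_w = 1025 kg m⁻³ gives 4.712×10^12 m³ of water.
Spread over 3.49×10^14 m² of ocean, Δh = 4.712×10^12 / 3.49×10^14 = 0.0135 m = 13.5 mm.

≈ 13.5 mm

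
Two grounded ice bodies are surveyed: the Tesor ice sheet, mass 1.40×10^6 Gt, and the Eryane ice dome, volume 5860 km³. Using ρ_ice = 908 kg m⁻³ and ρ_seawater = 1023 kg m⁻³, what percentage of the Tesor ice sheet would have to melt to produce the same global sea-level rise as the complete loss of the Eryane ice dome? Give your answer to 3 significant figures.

Equal sea-level rise means equal mass of meltwater, i.e. equal mass of ice lost.
Ice mass of Eryane: 5.321×10^15 kg; ice mass of Tesor: 1.400×10^18 kg.
Fraction required = 5.321×10^15 / 1.400×10^18 = 3.80×10^-3 → 0.380 %.

≈ 0.380 %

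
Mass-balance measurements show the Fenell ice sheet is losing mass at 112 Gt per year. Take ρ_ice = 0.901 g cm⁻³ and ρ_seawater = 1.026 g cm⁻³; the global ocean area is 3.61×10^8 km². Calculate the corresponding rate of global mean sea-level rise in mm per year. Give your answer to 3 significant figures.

≈ 0.302 mm/yr

ρ_w = 1.026 g cm⁻³ = 1026 kg m⁻³. Annual water volume added = 112 Gt / ρ_w = 1.120×10^14 kg / 1026 kg m⁻³ = 1.092×10^11 m³.
Δh per year = 1.092×10^11 / 3.61×10^14 = 3.02×10^-4 m = 0.302 mm.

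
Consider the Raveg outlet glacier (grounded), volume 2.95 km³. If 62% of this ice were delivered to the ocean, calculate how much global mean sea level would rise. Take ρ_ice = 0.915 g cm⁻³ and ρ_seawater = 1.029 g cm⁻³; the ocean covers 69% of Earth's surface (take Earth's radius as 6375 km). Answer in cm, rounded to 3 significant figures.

Raveg: 0.62 × 2.95 km³ × (915/1029) = 1.626 km³ of water.
Spread over 3.52×10^14 m² of ocean, Δh = 1.626×10^9 / 3.52×10^14 = 4.62×10^-6 m = 4.62×10^-4 cm.

≈ 4.62×10^-4 cm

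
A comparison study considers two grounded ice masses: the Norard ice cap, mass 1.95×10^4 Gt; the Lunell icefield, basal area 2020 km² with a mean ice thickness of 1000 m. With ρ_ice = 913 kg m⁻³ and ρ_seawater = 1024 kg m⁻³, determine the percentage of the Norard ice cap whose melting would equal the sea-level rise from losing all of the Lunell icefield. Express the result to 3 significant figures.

Equal sea-level rise means equal mass of meltwater, i.e. equal mass of ice lost.
Ice mass of Lunell: 1.844×10^15 kg; ice mass of Norard: 1.950×10^16 kg.
Fraction required = 1.844×10^15 / 1.950×10^16 = 0.0946 → 9.46 %.

≈ 9.46 %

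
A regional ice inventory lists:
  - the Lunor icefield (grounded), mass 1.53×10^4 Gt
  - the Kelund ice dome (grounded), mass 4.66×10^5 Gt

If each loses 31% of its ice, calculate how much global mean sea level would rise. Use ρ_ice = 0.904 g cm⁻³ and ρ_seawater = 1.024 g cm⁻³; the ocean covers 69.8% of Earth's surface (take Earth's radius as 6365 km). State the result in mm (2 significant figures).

≈ 410 mm

Lunor: 0.31 × 1.53×10^4 Gt = 4.743×10^15 kg; dividing by ρ_w = 1.024 g cm⁻³ = 1024 kg m⁻³ gives 4.632×10^12 m³ of water.
Kelund: 0.31 × 4.66×10^5 Gt = 1.445×10^17 kg; dividing by ρ_w = 1024 kg m⁻³ gives 1.411×10^14 m³ of water.
Total added water ≈ 1.457×10^14 m³ over 3.55×10^14 m² → Δh = 0.410 m = 410 mm.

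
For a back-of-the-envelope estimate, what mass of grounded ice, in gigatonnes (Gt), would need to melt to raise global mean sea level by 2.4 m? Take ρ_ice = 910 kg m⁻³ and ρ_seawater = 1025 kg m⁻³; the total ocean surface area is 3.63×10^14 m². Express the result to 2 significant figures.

Required water volume = Δh × A = 2.4 m × 3.63×10^14 m² = 8.712×10^14 m³.
ρ_w = 1025 kg m⁻³, so the mass of water = 8.712×10^14 m³ × 1025 kg m⁻³ = 8.930×10^17 kg = 8.9×10^5 Gt (and the same mass of ice, by conservation).

≈ 8.9×10^5 Gt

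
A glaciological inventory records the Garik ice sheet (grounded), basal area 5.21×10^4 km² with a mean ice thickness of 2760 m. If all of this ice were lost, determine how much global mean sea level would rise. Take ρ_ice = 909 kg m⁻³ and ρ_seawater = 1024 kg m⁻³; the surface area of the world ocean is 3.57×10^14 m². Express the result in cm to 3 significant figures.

≈ 35.8 cm

Garik: ice volume = 5.21×10^4 km² × 2760 m = 1.438×10^5 km³; 1.438×10^5 × (909/1024) = 1.276×10^5 km³ of water.
Spread over 3.57×10^14 m² of ocean, Δh = 1.276×10^14 / 3.57×10^14 = 0.358 m = 35.8 cm.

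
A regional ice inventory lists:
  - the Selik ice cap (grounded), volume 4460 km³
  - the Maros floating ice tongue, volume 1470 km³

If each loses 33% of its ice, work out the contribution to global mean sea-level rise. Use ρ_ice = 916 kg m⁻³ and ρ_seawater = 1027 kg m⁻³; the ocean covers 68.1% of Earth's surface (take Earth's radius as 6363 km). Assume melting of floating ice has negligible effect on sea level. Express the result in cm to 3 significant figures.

Selik: 0.33 × 4460 km³ × (916/1027) = 1313 km³ of water.
The Maros floating ice tongue is floating and already displaces its own weight of water, so its melt adds essentially nothing to sea level.
Total added water ≈ 1.313×10^12 m³ over 3.46×10^14 m² → Δh = 3.79×10^-3 m = 0.379 cm.

≈ 0.379 cm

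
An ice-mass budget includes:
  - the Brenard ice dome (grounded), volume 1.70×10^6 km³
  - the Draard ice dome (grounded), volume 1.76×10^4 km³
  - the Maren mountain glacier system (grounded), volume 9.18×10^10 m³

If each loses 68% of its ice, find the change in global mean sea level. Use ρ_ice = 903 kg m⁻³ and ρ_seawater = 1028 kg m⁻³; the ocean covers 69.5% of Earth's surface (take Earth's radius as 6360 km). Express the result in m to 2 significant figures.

Brenard: 0.68 × 1.70×10^6 km³ × (903/1028) = 1.015×10^6 km³ of water.
Draard: 0.68 × 1.76×10^4 km³ × (903/1028) = 1.051×10^4 km³ of water.
Maren: 0.68 × 9.18×10^10 m³ × (903/1028) = 5.483×10^10 m³ of water.
Total added water ≈ 1.026×10^15 m³ over 3.53×10^14 m² → Δh = 2.90 m.

≈ 2.9 m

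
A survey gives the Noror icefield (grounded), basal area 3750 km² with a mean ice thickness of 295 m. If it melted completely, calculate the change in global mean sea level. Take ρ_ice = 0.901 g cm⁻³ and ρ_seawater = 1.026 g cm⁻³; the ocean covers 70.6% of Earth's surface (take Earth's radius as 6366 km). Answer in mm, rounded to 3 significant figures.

Noror: ice volume = 3750 km² × 295 m = 1106 km³; 1106 × (901/1026) = 971.5 km³ of water.
Spread over 3.60×10^14 m² of ocean, Δh = 9.715×10^11 / 3.60×10^14 = 2.70×10^-3 m = 2.70 mm.

≈ 2.70 mm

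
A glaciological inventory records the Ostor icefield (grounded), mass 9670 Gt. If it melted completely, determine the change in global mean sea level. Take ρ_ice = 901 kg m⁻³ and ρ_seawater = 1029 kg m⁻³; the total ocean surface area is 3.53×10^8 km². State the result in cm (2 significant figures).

Ostor: 9670 Gt = 9.670×10^15 kg; dividing by ρ_w = 1029 kg m⁻³ gives 9.397×10^12 m³ of water.
Spread over 3.53×10^14 m² of ocean, Δh = 9.397×10^12 / 3.53×10^14 = 0.0266 m = 2.7 cm.

≈ 2.7 cm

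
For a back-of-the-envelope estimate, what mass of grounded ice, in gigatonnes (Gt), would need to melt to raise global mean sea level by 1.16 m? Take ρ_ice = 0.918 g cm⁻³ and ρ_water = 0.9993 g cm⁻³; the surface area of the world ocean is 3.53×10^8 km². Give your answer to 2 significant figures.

Required water volume = Δh × A = 1.16 m × 3.53×10^14 m² = 4.095×10^14 m³.
ρ_w = 0.9993 g cm⁻³ = 999.3 kg m⁻³, so the mass of water = 4.095×10^14 m³ × 999.3 kg m⁻³ = 4.092×10^17 kg = 4.1×10^5 Gt (and the same mass of ice, by conservation).

≈ 4.1×10^5 Gt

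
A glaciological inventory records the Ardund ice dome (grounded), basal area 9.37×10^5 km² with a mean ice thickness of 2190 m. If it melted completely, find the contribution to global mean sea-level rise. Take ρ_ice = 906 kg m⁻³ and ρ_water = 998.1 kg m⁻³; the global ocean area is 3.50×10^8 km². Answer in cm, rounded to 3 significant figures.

≈ 532 cm

Ardund: ice volume = 9.37×10^5 km² × 2190 m = 2.052×10^6 km³; 2.052×10^6 × (906/998.1) = 1.863×10^6 km³ of water.
Spread over 3.50×10^14 m² of ocean, Δh = 1.863×10^15 / 3.50×10^14 = 5.32 m = 532 cm.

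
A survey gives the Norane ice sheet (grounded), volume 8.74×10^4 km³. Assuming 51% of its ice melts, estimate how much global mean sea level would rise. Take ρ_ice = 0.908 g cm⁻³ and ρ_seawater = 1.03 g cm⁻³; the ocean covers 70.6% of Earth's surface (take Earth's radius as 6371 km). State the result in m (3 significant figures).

≈ 0.109 m

Norane: 0.51 × 8.74×10^4 km³ × (908/1030) = 3.929×10^4 km³ of water.
Spread over 3.60×10^14 m² of ocean, Δh = 3.929×10^13 / 3.60×10^14 = 0.109 m.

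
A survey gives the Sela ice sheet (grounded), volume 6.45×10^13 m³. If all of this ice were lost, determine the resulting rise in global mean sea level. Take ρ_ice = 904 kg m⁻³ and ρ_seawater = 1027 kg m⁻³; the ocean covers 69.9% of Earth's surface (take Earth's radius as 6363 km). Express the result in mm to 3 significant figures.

Sela: 6.45×10^13 m³ × (904/1027) = 5.678×10^13 m³ of water.
Spread over 3.56×10^14 m² of ocean, Δh = 5.678×10^13 / 3.56×10^14 = 0.160 m = 160 mm.

≈ 160 mm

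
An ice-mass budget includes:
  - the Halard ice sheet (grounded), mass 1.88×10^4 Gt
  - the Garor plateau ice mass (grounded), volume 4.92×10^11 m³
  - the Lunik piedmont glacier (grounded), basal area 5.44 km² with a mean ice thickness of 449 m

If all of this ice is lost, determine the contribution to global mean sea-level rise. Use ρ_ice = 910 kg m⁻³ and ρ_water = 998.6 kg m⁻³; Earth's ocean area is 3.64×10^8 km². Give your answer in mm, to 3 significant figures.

≈ 53.0 mm

Halard: 1.88×10^4 Gt = 1.880×10^16 kg; dividing by ρ_w = 998.6 kg m⁻³ gives 1.883×10^13 m³ of water.
Garor: 4.92×10^11 m³ × (910/998.6) = 4.483×10^11 m³ of water.
Lunik: ice volume = 5.44 km² × 449 m = 2.443 km³; 2.443 × (910/998.6) = 2.226 km³ of water.
Total added water ≈ 1.928×10^13 m³ over 3.64×10^14 m² → Δh = 0.0530 m = 53.0 mm.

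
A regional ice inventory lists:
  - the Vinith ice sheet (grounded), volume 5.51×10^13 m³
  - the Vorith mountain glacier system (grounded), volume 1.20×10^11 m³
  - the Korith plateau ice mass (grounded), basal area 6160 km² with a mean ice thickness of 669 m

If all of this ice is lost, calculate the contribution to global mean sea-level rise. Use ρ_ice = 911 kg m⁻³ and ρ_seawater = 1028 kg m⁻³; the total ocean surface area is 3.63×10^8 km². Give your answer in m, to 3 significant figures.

Vinith: 5.51×10^13 m³ × (911/1028) = 4.883×10^13 m³ of water.
Vorith: 1.20×10^11 m³ × (911/1028) = 1.063×10^11 m³ of water.
Korith: ice volume = 6160 km² × 669 m = 4121 km³; 4121 × (911/1028) = 3652 km³ of water.
Total added water ≈ 5.259×10^13 m³ over 3.63×10^14 m² → Δh = 0.145 m.

≈ 0.145 m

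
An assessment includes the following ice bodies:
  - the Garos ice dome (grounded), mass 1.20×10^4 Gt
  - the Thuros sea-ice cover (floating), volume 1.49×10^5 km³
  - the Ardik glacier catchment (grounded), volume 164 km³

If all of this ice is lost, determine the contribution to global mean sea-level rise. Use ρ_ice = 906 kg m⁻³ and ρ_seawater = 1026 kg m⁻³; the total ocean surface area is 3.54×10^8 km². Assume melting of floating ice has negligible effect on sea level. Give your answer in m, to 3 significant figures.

≈ 0.0334 m

Garos: 1.20×10^4 Gt = 1.200×10^16 kg; dividing by ρ_w = 1026 kg m⁻³ gives 1.170×10^13 m³ of water.
The Thuros sea-ice cover is floating and already displaces its own weight of water, so its melt adds essentially nothing to sea level.
Ardik: 164 km³ × (906/1026) = 144.8 km³ of water.
Total added water ≈ 1.184×10^13 m³ over 3.54×10^14 m² → Δh = 0.0334 m.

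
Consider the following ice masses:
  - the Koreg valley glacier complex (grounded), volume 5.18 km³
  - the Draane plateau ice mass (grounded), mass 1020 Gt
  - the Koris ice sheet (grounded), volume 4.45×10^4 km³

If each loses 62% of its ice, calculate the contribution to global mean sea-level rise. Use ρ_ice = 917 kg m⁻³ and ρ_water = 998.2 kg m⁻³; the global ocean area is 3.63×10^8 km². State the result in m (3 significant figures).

Koreg: 0.62 × 5.18 km³ × (917/998.2) = 2.950 km³ of water.
Draane: 0.62 × 1020 Gt = 6.324×10^14 kg; dividing by ρ_w = 998.2 kg m⁻³ gives 6.335×10^11 m³ of water.
Koris: 0.62 × 4.45×10^4 km³ × (917/998.2) = 2.535×10^4 km³ of water.
Total added water ≈ 2.598×10^13 m³ over 3.63×10^14 m² → Δh = 0.0716 m.

≈ 0.0716 m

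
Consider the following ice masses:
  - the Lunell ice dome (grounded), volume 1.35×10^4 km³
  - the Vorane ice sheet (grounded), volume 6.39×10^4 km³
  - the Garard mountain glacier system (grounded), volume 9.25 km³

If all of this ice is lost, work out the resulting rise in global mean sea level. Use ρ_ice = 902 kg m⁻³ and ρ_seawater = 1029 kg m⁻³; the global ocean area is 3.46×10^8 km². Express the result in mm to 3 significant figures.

Lunell: 1.35×10^4 km³ × (902/1029) = 1.183×10^4 km³ of water.
Vorane: 6.39×10^4 km³ × (902/1029) = 5.601×10^4 km³ of water.
Garard: 9.25 km³ × (902/1029) = 8.108 km³ of water.
Total added water ≈ 6.786×10^13 m³ over 3.46×10^14 m² → Δh = 0.196 m = 196 mm.

≈ 196 mm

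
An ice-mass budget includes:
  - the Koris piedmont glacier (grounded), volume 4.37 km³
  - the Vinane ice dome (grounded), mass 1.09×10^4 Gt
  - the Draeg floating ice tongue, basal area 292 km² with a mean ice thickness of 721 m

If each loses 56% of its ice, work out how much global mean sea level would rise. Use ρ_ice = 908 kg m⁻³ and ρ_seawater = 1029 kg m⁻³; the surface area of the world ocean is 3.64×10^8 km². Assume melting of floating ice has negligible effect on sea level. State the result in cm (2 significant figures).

≈ 1.6 cm

Koris: 0.56 × 4.37 km³ × (908/1029) = 2.159 km³ of water.
Vinane: 0.56 × 1.09×10^4 Gt = 6.104×10^15 kg; dividing by ρ_w = 1029 kg m⁻³ gives 5.932×10^12 m³ of water.
The Draeg floating ice tongue is floating and already displaces its own weight of water, so its melt adds essentially nothing to sea level.
Total added water ≈ 5.934×10^12 m³ over 3.64×10^14 m² → Δh = 0.0163 m = 1.6 cm.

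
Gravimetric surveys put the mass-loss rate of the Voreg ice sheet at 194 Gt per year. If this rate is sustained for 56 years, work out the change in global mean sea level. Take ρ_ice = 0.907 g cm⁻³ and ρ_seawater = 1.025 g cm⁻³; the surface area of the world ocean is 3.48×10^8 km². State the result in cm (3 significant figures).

≈ 3.05 cm

Total mass lost = 194 Gt/yr × 56 yr = 1.086×10^4 Gt = 1.086×10^16 kg.
ρ_w = 1.025 g cm⁻³ = 1025 kg m⁻³, so water volume = 1.086×10^16 / 1025 = 1.060×10^13 m³.
Δh = 1.060×10^13 / 3.48×10^14 = 0.0305 m = 3.05 cm.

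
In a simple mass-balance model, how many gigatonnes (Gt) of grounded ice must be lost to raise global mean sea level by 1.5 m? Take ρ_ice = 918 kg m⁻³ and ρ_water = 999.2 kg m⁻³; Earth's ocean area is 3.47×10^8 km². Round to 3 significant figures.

Required water volume = Δh × A = 1.5 m × 3.47×10^14 m² = 5.205×10^14 m³.
ρ_w = 999.2 kg m⁻³, so the mass of water = 5.205×10^14 m³ × 999.2 kg m⁻³ = 5.201×10^17 kg = 5.20×10^5 Gt (and the same mass of ice, by conservation).

≈ 5.20×10^5 Gt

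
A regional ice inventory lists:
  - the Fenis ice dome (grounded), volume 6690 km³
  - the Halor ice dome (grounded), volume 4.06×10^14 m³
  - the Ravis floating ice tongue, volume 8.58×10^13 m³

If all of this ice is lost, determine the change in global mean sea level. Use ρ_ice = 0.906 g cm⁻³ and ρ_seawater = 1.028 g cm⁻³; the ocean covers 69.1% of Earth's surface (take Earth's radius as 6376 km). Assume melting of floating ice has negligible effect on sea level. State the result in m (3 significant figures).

Fenis: 6690 km³ × (906/1028) = 5896 km³ of water.
Halor: 4.06×10^14 m³ × (906/1028) = 3.578×10^14 m³ of water.
The Ravis floating ice tongue is floating and already displaces its own weight of water, so its melt adds essentially nothing to sea level.
Total added water ≈ 3.637×10^14 m³ over 3.53×10^14 m² → Δh = 1.03 m.

≈ 1.03 m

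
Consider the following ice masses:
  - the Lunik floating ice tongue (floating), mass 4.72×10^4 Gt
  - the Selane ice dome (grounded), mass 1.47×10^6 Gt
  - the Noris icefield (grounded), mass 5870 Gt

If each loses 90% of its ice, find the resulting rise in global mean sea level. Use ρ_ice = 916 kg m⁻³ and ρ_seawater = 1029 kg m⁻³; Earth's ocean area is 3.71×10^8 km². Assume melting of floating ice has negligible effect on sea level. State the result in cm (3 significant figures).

The Lunik floating ice tongue is floating and already displaces its own weight of water, so its melt adds essentially nothing to sea level.
Selane: 0.9 × 1.47×10^6 Gt = 1.323×10^18 kg; dividing by ρ_w = 1029 kg m⁻³ gives 1.286×10^15 m³ of water.
Noris: 0.9 × 5870 Gt = 5.283×10^15 kg; dividing by ρ_w = 1029 kg m⁻³ gives 5.134×10^12 m³ of water.
Total added water ≈ 1.291×10^15 m³ over 3.71×10^14 m² → Δh = 3.48 m = 348 cm.

≈ 348 cm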